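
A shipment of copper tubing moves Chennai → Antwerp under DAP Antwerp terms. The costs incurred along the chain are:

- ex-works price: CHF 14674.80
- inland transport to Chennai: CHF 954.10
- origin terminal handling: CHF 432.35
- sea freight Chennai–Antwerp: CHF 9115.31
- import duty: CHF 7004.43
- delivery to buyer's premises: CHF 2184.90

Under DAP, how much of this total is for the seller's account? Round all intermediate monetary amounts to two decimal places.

DAP: the seller bears all costs to the named destination except import duty and clearance.
Seller's account: goods 14674.80 + inland to port 954.10 + origin terminal 432.35 + freight 9115.31 + delivery 2184.90 = 27361.46
Buyer's account: duty 7004.43 = 7004.43

Seller's account: CHF 27361.46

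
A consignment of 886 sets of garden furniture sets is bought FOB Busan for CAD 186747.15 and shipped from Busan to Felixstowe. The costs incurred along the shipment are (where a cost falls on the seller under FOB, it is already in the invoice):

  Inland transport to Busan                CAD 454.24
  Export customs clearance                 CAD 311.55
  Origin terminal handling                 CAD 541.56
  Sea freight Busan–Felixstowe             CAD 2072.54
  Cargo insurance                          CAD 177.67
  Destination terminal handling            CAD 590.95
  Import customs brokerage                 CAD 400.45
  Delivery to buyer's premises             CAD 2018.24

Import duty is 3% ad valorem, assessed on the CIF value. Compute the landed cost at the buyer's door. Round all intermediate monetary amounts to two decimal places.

Total landed cost: CAD 197676.92

FOB: the seller bears costs until goods are on board at the origin port; the buyer bears freight, insurance and all costs thereafter.
Already in the invoice (seller's account under FOB): inland to port, export clearance, origin terminal — exclude.
CIF value = FOB price + freight + insurance = 186747.15 + 2072.54 + 177.67 = 188997.36
Import duty = 188997.36 × 3% = 5669.92
Buyer bears: freight 2072.54 + insurance 177.67 + destination terminal 590.95 + brokerage 400.45 + delivery 2018.24 + duty 5669.92 = 10929.77
Landed cost = invoice 186747.15 + 10929.77 = 197676.92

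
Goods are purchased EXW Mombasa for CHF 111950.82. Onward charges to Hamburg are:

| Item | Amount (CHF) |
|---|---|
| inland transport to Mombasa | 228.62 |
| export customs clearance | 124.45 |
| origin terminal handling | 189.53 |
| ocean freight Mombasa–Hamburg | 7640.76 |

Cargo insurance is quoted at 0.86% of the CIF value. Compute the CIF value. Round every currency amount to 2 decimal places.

Let C be the CIF value. C = EXW price + pre-shipment costs + freight + 0.86% × C
C − 0.86% × C = 111950.82 + 228.62 + 124.45 + 189.53 + 7640.76
0.9914 × C = 120134.18
C = 120134.18 / 0.9914 = 121176.30
Insurance premium = 0.86% × 121176.30 = 1042.12

CIF value: CHF 121176.30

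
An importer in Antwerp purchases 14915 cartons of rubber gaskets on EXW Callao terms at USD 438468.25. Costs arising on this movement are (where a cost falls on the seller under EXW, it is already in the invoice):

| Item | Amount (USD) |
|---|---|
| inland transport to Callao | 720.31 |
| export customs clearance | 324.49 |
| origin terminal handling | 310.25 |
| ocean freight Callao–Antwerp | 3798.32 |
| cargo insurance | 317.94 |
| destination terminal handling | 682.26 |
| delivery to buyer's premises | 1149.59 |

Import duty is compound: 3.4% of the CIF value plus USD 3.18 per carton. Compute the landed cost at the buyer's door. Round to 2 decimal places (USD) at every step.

EXW: the seller makes goods available at their premises; the buyer bears all onward costs.
CIF value = EXW price + inland to port + export clearance + origin terminal + freight + insurance = 438468.25 + 720.31 + 324.49 + 310.25 + 3798.32 + 317.94 = 443939.56
Ad valorem component: 443939.56 × 3.4% = 15093.95
Specific component: 14915 × 3.18 = 47429.70
Import duty = 15093.95 + 47429.70 = 62523.65
Buyer bears: inland to port 720.31 + export clearance 324.49 + origin terminal 310.25 + freight 3798.32 + insurance 317.94 + destination terminal 682.26 + delivery 1149.59 + duty 62523.65 = 69826.81
Landed cost = invoice 438468.25 + 69826.81 = 508295.06

Total landed cost: USD 508295.06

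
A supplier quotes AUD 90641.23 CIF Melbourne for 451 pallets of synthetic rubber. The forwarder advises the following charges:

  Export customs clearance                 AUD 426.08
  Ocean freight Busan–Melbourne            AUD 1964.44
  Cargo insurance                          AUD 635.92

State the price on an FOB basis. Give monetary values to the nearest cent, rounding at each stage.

FOB price: AUD 88040.87

Not relevant to the conversion: export clearance — on the seller under both CIF and FOB; already in the CIF price and stays in the FOB price.
From CIF to FOB, the seller no longer bears: freight, insurance.
FOB price = 90641.23 − 1964.44 − 635.92 = 88040.87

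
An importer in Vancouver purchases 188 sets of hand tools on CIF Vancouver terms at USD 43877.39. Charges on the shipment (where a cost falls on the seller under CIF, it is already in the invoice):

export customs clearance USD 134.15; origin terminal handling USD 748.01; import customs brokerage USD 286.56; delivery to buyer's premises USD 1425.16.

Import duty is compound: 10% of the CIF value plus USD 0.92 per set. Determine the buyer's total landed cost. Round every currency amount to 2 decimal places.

Total landed cost: USD 50149.81

CIF: the seller pays costs through ocean freight and marine insurance to the destination port.
Already in the invoice (seller's account under CIF): export clearance, origin terminal — exclude.
The CIF price already equals the CIF value: 43877.39
Ad valorem component: 43877.39 × 10% = 4387.74
Specific component: 188 × 0.92 = 172.96
Import duty = 4387.74 + 172.96 = 4560.70
Buyer bears: brokerage 286.56 + delivery 1425.16 + duty 4560.70 = 6272.42
Landed cost = invoice 43877.39 + 6272.42 = 50149.81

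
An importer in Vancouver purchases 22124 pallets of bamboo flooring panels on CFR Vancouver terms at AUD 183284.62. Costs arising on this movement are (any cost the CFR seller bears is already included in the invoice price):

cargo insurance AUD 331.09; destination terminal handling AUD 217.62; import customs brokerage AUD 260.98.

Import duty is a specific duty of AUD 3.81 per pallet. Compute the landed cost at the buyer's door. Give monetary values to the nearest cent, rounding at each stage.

Total landed cost: AUD 268386.75

CFR: the seller pays costs through ocean freight to the destination port, but not insurance.
CIF value = CFR price + insurance = 183284.62 + 331.09 = 183615.71
Import duty = 22124 × 3.81 = 84292.44
Buyer bears: insurance 331.09 + destination terminal 217.62 + brokerage 260.98 + duty 84292.44 = 85102.13
Landed cost = invoice 183284.62 + 85102.13 = 268386.75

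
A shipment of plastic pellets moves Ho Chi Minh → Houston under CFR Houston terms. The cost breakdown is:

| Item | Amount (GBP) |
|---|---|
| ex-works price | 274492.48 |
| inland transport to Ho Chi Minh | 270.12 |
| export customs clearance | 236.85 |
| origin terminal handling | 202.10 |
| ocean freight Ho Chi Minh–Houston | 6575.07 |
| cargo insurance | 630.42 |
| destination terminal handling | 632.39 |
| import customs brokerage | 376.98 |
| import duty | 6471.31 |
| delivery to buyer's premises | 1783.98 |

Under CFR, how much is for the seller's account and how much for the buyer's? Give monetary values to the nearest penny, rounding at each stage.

Seller: GBP 281776.62; buyer: GBP 9895.08

CFR: the seller pays costs through ocean freight to the destination port, but not insurance.
Seller's account: goods 274492.48 + inland to port 270.12 + export clearance 236.85 + origin terminal 202.10 + freight 6575.07 = 281776.62
Buyer's account: insurance 630.42 + destination terminal 632.39 + brokerage 376.98 + duty 6471.31 + delivery 1783.98 = 9895.08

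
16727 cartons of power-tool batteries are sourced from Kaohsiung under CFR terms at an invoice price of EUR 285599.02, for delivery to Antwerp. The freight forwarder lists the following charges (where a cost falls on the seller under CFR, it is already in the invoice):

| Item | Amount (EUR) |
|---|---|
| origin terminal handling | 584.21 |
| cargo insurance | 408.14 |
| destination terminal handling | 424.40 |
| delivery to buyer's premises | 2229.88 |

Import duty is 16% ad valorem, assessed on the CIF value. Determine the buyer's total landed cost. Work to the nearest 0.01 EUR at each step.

CFR: the seller pays costs through ocean freight to the destination port, but not insurance.
Already in the invoice (seller's account under CFR): origin terminal — exclude.
CIF value = CFR price + insurance = 285599.02 + 408.14 = 286007.16
Import duty = 286007.16 × 16% = 45761.15
Buyer bears: insurance 408.14 + destination terminal 424.40 + delivery 2229.88 + duty 45761.15 = 48823.57
Landed cost = invoice 285599.02 + 48823.57 = 334422.59

Total landed cost: EUR 334422.59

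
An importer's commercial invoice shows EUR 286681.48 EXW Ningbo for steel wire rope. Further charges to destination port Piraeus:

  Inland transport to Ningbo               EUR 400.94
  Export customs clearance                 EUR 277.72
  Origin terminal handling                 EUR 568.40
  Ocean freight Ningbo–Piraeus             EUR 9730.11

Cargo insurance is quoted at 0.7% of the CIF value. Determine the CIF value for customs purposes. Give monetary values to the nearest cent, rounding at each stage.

Let C be the CIF value. C = EXW price + pre-shipment costs + freight + 0.7% × C
C − 0.7% × C = 286681.48 + 400.94 + 277.72 + 568.40 + 9730.11
0.993 × C = 297658.65
C = 297658.65 / 0.993 = 299756.95
Insurance premium = 0.7% × 299756.95 = 2098.30

CIF value: EUR 299756.95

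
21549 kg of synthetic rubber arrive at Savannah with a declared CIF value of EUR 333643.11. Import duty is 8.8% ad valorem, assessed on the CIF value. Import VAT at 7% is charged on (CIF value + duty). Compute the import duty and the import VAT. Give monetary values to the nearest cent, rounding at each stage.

Import duty = 333643.11 × 8.8% = 29360.59
VAT base = CIF + duty = 333643.11 + 29360.59 = 363003.70
Import VAT = 363003.70 × 7% = 25410.26

Import duty: EUR 29360.59; import VAT: EUR 25410.26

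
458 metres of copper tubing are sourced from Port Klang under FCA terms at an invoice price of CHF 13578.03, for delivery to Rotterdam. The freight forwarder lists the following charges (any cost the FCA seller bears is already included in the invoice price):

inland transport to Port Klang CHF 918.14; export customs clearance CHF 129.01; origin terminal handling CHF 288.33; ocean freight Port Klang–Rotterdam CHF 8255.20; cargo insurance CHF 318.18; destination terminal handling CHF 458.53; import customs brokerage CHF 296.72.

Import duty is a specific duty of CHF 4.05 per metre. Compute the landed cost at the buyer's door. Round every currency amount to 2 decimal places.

Total landed cost: CHF 25049.89

FCA: the seller delivers export-cleared goods to the carrier; the buyer bears costs from that point.
Already in the invoice (seller's account under FCA): inland to port, export clearance — exclude.
CIF value = FCA price + origin terminal + freight + insurance = 13578.03 + 288.33 + 8255.20 + 318.18 = 22439.74
Import duty = 458 × 4.05 = 1854.90
Buyer bears: origin terminal 288.33 + freight 8255.20 + insurance 318.18 + destination terminal 458.53 + brokerage 296.72 + duty 1854.90 = 11471.86
Landed cost = invoice 13578.03 + 11471.86 = 25049.89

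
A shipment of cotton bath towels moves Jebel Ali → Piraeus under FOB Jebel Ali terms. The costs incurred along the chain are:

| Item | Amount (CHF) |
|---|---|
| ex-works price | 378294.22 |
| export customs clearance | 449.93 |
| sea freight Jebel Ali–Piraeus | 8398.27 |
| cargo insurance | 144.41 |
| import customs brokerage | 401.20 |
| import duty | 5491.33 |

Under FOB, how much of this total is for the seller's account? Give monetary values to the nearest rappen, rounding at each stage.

Seller's account: CHF 378744.15

FOB: the seller bears costs until goods are on board at the origin port; the buyer bears freight, insurance and all costs thereafter.
Seller's account: goods 378294.22 + export clearance 449.93 = 378744.15
Buyer's account: freight 8398.27 + insurance 144.41 + brokerage 401.20 + duty 5491.33 = 14435.21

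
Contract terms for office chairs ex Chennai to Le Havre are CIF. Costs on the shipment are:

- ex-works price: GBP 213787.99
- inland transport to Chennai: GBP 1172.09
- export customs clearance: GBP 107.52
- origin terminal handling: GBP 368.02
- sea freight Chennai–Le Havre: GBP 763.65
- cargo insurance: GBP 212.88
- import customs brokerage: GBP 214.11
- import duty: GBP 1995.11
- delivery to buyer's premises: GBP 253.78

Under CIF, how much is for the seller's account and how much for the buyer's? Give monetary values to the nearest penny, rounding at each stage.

CIF: the seller pays costs through ocean freight and marine insurance to the destination port.
Seller's account: goods 213787.99 + inland to port 1172.09 + export clearance 107.52 + origin terminal 368.02 + freight 763.65 + insurance 212.88 = 216412.15
Buyer's account: brokerage 214.11 + duty 1995.11 + delivery 253.78 = 2463.00

Seller: GBP 216412.15; buyer: GBP 2463.00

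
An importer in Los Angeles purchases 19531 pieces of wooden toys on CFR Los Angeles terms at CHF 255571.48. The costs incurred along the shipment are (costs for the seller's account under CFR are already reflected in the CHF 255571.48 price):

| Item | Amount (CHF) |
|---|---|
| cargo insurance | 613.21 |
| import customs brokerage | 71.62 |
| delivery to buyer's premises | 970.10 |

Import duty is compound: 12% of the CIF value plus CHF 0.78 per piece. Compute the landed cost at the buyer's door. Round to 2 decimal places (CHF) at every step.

Total landed cost: CHF 303202.75

CFR: the seller pays costs through ocean freight to the destination port, but not insurance.
CIF value = CFR price + insurance = 255571.48 + 613.21 = 256184.69
Ad valorem component: 256184.69 × 12% = 30742.16
Specific component: 19531 × 0.78 = 15234.18
Import duty = 30742.16 + 15234.18 = 45976.34
Buyer bears: insurance 613.21 + brokerage 71.62 + delivery 970.10 + duty 45976.34 = 47631.27
Landed cost = invoice 255571.48 + 47631.27 = 303202.75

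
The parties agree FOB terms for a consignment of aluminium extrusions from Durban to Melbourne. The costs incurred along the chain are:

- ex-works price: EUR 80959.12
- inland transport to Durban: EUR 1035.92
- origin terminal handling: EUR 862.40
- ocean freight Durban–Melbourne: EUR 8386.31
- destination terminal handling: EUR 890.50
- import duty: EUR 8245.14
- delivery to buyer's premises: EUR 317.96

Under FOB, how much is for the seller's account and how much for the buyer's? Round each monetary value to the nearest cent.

Seller: EUR 82857.44; buyer: EUR 17839.91

FOB: the seller bears costs until goods are on board at the origin port; the buyer bears freight, insurance and all costs thereafter.
Seller's account: goods 80959.12 + inland to port 1035.92 + origin terminal 862.40 = 82857.44
Buyer's account: freight 8386.31 + destination terminal 890.50 + duty 8245.14 + delivery 317.96 = 17839.91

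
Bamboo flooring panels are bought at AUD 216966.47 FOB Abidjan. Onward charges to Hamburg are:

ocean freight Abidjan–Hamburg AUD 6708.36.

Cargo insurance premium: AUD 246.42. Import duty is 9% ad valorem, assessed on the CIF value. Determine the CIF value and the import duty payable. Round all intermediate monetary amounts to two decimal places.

CIF = FOB price + freight + insurance
CIF = 216966.47 + 6708.36 + 246.42 = 223921.25
Import duty = 223921.25 × 9% = 20152.91

CIF value: AUD 223921.25; import duty: AUD 20152.91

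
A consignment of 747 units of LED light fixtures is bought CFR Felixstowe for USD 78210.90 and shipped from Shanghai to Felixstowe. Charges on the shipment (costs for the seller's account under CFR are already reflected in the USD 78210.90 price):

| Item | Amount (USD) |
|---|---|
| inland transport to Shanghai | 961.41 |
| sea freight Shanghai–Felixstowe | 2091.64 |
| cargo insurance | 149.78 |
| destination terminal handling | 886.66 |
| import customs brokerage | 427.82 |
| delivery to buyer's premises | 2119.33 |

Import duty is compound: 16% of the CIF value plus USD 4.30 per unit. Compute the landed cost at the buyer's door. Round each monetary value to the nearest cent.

CFR: the seller pays costs through ocean freight to the destination port, but not insurance.
Already in the invoice (seller's account under CFR): inland to port, freight — exclude.
CIF value = CFR price + insurance = 78210.90 + 149.78 = 78360.68
Ad valorem component: 78360.68 × 16% = 12537.71
Specific component: 747 × 4.30 = 3212.10
Import duty = 12537.71 + 3212.10 = 15749.81
Buyer bears: insurance 149.78 + destination terminal 886.66 + brokerage 427.82 + delivery 2119.33 + duty 15749.81 = 19333.40
Landed cost = invoice 78210.90 + 19333.40 = 97544.30

Total landed cost: USD 97544.30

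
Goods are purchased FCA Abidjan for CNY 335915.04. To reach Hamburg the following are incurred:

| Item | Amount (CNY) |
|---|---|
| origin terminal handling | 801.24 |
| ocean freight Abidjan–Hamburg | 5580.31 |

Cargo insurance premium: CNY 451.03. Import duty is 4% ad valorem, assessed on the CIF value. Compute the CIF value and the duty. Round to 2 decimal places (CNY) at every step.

CIF = FCA price + pre-shipment costs + freight + insurance
CIF = 335915.04 + 801.24 + 5580.31 + 451.03 = 342747.62
Import duty = 342747.62 × 4% = 13709.90

CIF value: CNY 342747.62; import duty: CNY 13709.90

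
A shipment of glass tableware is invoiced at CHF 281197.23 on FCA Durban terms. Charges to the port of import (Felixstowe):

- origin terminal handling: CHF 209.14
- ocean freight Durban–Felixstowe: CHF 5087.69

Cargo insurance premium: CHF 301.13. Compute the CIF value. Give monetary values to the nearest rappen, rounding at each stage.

CIF = FCA price + pre-shipment costs + freight + insurance
CIF = 281197.23 + 209.14 + 5087.69 + 301.13 = 286795.19

CIF value: CHF 286795.19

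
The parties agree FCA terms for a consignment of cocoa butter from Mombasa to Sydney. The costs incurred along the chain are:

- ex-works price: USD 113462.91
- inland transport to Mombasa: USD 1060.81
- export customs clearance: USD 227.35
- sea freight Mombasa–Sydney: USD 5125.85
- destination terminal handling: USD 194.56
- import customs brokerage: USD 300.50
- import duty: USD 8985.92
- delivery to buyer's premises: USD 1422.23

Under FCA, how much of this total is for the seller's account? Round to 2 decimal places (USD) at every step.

FCA: the seller delivers export-cleared goods to the carrier; the buyer bears costs from that point.
Seller's account: goods 113462.91 + inland to port 1060.81 + export clearance 227.35 = 114751.07
Buyer's account: freight 5125.85 + destination terminal 194.56 + brokerage 300.50 + duty 8985.92 + delivery 1422.23 = 16029.06

Seller's account: USD 114751.07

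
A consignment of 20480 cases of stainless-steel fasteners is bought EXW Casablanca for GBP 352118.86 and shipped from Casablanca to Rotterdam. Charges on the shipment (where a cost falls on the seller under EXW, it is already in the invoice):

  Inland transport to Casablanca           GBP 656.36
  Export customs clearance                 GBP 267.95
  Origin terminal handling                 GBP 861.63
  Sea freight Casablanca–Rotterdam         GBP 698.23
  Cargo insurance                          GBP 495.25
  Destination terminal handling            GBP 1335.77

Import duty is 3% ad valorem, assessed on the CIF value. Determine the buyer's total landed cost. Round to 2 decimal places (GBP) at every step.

Total landed cost: GBP 367087.00

EXW: the seller makes goods available at their premises; the buyer bears all onward costs.
CIF value = EXW price + inland to port + export clearance + origin terminal + freight + insurance = 352118.86 + 656.36 + 267.95 + 861.63 + 698.23 + 495.25 = 355098.28
Import duty = 355098.28 × 3% = 10652.95
Buyer bears: inland to port 656.36 + export clearance 267.95 + origin terminal 861.63 + freight 698.23 + insurance 495.25 + destination terminal 1335.77 + duty 10652.95 = 14968.14
Landed cost = invoice 352118.86 + 14968.14 = 367087.00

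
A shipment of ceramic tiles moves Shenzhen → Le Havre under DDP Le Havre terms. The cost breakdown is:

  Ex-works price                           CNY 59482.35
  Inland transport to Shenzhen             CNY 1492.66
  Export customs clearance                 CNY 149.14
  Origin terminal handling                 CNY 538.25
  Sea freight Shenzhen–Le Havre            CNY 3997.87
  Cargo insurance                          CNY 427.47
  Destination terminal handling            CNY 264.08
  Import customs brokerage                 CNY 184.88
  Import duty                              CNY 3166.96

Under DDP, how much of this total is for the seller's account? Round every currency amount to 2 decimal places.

DDP: the seller bears all costs including import duty.
Seller's account: goods 59482.35 + inland to port 1492.66 + export clearance 149.14 + origin terminal 538.25 + freight 3997.87 + insurance 427.47 + destination terminal 264.08 + brokerage 184.88 + duty 3166.96 = 69703.66
Buyer's account: 0.00

Seller's account: CNY 69703.66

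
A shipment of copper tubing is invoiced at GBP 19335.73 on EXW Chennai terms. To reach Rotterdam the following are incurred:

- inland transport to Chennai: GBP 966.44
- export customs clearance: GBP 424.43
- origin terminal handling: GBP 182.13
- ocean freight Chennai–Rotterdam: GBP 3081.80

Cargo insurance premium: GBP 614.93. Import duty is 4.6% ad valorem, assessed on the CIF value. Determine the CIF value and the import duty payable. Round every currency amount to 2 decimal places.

CIF = EXW price + pre-shipment costs + freight + insurance
CIF = 19335.73 + 966.44 + 424.43 + 182.13 + 3081.80 + 614.93 = 24605.46
Import duty = 24605.46 × 4.6% = 1131.85

CIF value: GBP 24605.46; import duty: GBP 1131.85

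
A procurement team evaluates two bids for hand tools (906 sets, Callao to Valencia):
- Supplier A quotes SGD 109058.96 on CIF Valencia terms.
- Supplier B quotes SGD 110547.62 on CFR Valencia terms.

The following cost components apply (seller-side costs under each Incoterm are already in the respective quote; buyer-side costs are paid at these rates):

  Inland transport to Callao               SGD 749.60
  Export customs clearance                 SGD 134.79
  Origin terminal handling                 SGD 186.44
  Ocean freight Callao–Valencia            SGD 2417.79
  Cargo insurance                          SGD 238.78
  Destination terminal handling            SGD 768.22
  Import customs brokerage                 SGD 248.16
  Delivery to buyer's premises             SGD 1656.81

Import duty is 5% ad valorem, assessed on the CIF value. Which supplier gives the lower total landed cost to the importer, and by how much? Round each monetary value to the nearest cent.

Supplier A is cheaper by SGD 1813.81

Supplier A (CIF):
The CIF price already equals the CIF value: 109058.96
Import duty = 109058.96 × 5% = 5452.95
Buyer bears (A): 768.22 + 248.16 + 1656.81 = 2673.19
Landed cost (A) = invoice 109058.96 + 2673.19 + duty 5452.95 = 117185.10
Supplier B (CFR):
CIF value = CFR price + insurance = 110547.62 + 238.78 = 110786.40
Import duty = 110786.40 × 5% = 5539.32
Buyer bears (B): 238.78 + 768.22 + 248.16 + 1656.81 = 2911.97
Landed cost (B) = invoice 110547.62 + 2911.97 + duty 5539.32 = 118998.91
Difference = |117185.10 − 118998.91| = 1813.81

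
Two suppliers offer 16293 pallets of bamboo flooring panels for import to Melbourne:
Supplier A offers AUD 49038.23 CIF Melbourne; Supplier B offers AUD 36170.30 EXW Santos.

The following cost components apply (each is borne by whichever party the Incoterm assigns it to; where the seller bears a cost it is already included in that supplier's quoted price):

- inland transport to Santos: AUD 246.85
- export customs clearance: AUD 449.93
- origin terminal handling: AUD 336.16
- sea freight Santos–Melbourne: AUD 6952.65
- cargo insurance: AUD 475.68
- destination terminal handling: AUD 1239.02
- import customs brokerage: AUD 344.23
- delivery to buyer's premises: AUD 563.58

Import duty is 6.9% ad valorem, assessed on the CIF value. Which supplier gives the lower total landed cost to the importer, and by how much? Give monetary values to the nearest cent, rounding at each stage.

Supplier A (CIF):
The CIF price already equals the CIF value: 49038.23
Import duty = 49038.23 × 6.9% = 3383.64
Buyer bears (A): 1239.02 + 344.23 + 563.58 = 2146.83
Landed cost (A) = invoice 49038.23 + 2146.83 + duty 3383.64 = 54568.70
Supplier B (EXW):
CIF value = EXW price + inland to port + export clearance + origin terminal + freight + insurance = 36170.30 + 246.85 + 449.93 + 336.16 + 6952.65 + 475.68 = 44631.57
Import duty = 44631.57 × 6.9% = 3079.58
Buyer bears (B): 246.85 + 449.93 + 336.16 + 6952.65 + 475.68 + 1239.02 + 344.23 + 563.58 = 10608.10
Landed cost (B) = invoice 36170.30 + 10608.10 + duty 3079.58 = 49857.98
Difference = |54568.70 − 49857.98| = 4710.72

Supplier B is cheaper by AUD 4710.72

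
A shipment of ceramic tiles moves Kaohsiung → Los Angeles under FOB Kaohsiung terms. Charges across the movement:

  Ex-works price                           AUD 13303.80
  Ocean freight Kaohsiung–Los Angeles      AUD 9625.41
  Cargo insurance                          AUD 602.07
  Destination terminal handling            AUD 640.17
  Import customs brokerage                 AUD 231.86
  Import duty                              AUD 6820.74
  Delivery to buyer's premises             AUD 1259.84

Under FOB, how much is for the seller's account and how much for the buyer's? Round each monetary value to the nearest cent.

FOB: the seller bears costs until goods are on board at the origin port; the buyer bears freight, insurance and all costs thereafter.
Seller's account: goods 13303.80 = 13303.80
Buyer's account: freight 9625.41 + insurance 602.07 + destination terminal 640.17 + brokerage 231.86 + duty 6820.74 + delivery 1259.84 = 19180.09

Seller: AUD 13303.80; buyer: AUD 19180.09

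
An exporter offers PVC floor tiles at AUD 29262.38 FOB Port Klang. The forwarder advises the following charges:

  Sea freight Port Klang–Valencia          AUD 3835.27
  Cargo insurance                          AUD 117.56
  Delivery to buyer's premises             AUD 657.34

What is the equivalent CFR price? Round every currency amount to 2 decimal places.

Not relevant to the conversion: insurance, delivery — on the buyer under both terms; not part of either seller's price.
From FOB to CFR, the seller additionally bears: freight.
CFR price = 29262.38 + 3835.27 = 33097.65

CFR price: AUD 33097.65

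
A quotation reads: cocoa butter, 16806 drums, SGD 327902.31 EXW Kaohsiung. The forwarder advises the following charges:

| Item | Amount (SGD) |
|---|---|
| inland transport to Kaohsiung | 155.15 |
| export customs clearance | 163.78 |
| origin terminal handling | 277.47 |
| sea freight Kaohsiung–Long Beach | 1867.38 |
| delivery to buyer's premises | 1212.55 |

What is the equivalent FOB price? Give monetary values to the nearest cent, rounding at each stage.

Not relevant to the conversion: freight, delivery — on the buyer under both terms; not part of either seller's price.
From EXW to FOB, the seller additionally bears: inland to port, export clearance, origin terminal.
FOB price = 327902.31 + 155.15 + 163.78 + 277.47 = 328498.71

FOB price: SGD 328498.71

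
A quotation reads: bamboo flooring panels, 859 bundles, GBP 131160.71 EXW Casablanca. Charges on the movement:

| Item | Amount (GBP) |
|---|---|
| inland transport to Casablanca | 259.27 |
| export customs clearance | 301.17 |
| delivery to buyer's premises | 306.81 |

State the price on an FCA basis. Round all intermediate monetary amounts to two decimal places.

FCA price: GBP 131721.15

Not relevant to the conversion: delivery — on the buyer under both terms; not part of either seller's price.
From EXW to FCA, the seller additionally bears: inland to port, export clearance.
FCA price = 131160.71 + 259.27 + 301.17 = 131721.15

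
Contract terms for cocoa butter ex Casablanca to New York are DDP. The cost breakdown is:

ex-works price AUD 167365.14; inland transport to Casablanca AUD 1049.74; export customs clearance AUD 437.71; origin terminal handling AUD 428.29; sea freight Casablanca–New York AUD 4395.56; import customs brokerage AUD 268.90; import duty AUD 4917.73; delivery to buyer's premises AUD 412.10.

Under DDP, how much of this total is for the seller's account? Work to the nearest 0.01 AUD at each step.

Seller's account: AUD 179275.17

DDP: the seller bears all costs including import duty.
Seller's account: goods 167365.14 + inland to port 1049.74 + export clearance 437.71 + origin terminal 428.29 + freight 4395.56 + brokerage 268.90 + duty 4917.73 + delivery 412.10 = 179275.17
Buyer's account: 0.00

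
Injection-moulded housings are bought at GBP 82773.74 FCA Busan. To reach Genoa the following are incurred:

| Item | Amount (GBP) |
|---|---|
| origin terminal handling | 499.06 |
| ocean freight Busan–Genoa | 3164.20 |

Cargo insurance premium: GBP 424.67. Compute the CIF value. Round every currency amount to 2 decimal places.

CIF value: GBP 86861.67

CIF = FCA price + pre-shipment costs + freight + insurance
CIF = 82773.74 + 499.06 + 3164.20 + 424.67 = 86861.67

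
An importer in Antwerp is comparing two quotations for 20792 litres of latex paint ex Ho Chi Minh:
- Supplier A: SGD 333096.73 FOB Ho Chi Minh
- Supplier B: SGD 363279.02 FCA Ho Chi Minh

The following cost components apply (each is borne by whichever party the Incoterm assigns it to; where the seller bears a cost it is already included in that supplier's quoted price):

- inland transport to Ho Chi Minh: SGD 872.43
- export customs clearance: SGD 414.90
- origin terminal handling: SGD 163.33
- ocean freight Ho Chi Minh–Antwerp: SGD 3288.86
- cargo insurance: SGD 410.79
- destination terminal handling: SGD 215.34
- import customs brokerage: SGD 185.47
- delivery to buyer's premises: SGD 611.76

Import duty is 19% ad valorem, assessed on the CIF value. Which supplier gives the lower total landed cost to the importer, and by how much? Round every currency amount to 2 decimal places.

Supplier A (FOB):
CIF value = FOB price + freight + insurance = 333096.73 + 3288.86 + 410.79 = 336796.38
Import duty = 336796.38 × 19% = 63991.31
Buyer bears (A): 3288.86 + 410.79 + 215.34 + 185.47 + 611.76 = 4712.22
Landed cost (A) = invoice 333096.73 + 4712.22 + duty 63991.31 = 401800.26
Supplier B (FCA):
CIF value = FCA price + origin terminal + freight + insurance = 363279.02 + 163.33 + 3288.86 + 410.79 = 367142.00
Import duty = 367142.00 × 19% = 69756.98
Buyer bears (B): 163.33 + 3288.86 + 410.79 + 215.34 + 185.47 + 611.76 = 4875.55
Landed cost (B) = invoice 363279.02 + 4875.55 + duty 69756.98 = 437911.55
Difference = |401800.26 − 437911.55| = 36111.29

Supplier A is cheaper by SGD 36111.29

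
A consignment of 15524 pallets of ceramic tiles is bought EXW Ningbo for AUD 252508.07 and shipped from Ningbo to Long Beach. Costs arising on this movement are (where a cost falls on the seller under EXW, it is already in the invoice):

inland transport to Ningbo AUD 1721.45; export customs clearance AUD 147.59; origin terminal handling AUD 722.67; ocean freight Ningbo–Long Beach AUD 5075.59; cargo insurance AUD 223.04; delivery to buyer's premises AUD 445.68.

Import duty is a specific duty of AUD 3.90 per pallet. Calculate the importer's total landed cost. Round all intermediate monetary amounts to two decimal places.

EXW: the seller makes goods available at their premises; the buyer bears all onward costs.
CIF value = EXW price + inland to port + export clearance + origin terminal + freight + insurance = 252508.07 + 1721.45 + 147.59 + 722.67 + 5075.59 + 223.04 = 260398.41
Import duty = 15524 × 3.90 = 60543.60
Buyer bears: inland to port 1721.45 + export clearance 147.59 + origin terminal 722.67 + freight 5075.59 + insurance 223.04 + delivery 445.68 + duty 60543.60 = 68879.62
Landed cost = invoice 252508.07 + 68879.62 = 321387.69

Total landed cost: AUD 321387.69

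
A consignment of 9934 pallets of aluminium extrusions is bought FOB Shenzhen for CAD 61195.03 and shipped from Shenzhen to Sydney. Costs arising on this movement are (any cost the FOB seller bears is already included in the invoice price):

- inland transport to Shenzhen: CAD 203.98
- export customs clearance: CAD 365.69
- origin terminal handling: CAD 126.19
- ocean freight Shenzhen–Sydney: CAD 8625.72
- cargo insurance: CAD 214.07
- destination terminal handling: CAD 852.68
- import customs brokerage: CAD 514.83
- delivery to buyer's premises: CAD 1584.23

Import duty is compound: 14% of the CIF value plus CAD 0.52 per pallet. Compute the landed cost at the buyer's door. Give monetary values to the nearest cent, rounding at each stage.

FOB: the seller bears costs until goods are on board at the origin port; the buyer bears freight, insurance and all costs thereafter.
Already in the invoice (seller's account under FOB): inland to port, export clearance, origin terminal — exclude.
CIF value = FOB price + freight + insurance = 61195.03 + 8625.72 + 214.07 = 70034.82
Ad valorem component: 70034.82 × 14% = 9804.87
Specific component: 9934 × 0.52 = 5165.68
Import duty = 9804.87 + 5165.68 = 14970.55
Buyer bears: freight 8625.72 + insurance 214.07 + destination terminal 852.68 + brokerage 514.83 + delivery 1584.23 + duty 14970.55 = 26762.08
Landed cost = invoice 61195.03 + 26762.08 = 87957.11

Total landed cost: CAD 87957.11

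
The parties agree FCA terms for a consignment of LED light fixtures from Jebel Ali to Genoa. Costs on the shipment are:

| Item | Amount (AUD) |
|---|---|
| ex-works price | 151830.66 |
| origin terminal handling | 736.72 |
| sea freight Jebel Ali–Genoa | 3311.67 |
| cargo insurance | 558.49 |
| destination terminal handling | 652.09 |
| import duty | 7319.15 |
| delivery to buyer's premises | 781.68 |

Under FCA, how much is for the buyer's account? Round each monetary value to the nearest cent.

FCA: the seller delivers export-cleared goods to the carrier; the buyer bears costs from that point.
Seller's account: goods 151830.66 = 151830.66
Buyer's account: origin terminal 736.72 + freight 3311.67 + insurance 558.49 + destination terminal 652.09 + duty 7319.15 + delivery 781.68 = 13359.80

Buyer's account: AUD 13359.80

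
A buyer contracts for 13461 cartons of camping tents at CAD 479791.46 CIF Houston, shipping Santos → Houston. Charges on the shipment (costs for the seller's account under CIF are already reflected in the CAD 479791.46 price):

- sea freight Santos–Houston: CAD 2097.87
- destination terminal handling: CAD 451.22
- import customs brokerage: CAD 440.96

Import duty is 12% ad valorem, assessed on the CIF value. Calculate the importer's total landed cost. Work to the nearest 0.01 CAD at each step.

Total landed cost: CAD 538258.62

CIF: the seller pays costs through ocean freight and marine insurance to the destination port.
Already in the invoice (seller's account under CIF): freight — exclude.
The CIF price already equals the CIF value: 479791.46
Import duty = 479791.46 × 12% = 57574.98
Buyer bears: destination terminal 451.22 + brokerage 440.96 + duty 57574.98 = 58467.16
Landed cost = invoice 479791.46 + 58467.16 = 538258.62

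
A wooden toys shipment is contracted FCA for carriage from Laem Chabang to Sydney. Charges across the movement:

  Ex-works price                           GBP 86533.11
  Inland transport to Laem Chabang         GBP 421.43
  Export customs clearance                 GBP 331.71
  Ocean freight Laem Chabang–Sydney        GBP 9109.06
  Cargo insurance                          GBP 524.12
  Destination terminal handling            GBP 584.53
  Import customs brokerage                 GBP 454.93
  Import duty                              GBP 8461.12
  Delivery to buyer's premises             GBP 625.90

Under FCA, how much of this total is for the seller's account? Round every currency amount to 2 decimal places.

FCA: the seller delivers export-cleared goods to the carrier; the buyer bears costs from that point.
Seller's account: goods 86533.11 + inland to port 421.43 + export clearance 331.71 = 87286.25
Buyer's account: freight 9109.06 + insurance 524.12 + destination terminal 584.53 + brokerage 454.93 + duty 8461.12 + delivery 625.90 = 19759.66

Seller's account: GBP 87286.25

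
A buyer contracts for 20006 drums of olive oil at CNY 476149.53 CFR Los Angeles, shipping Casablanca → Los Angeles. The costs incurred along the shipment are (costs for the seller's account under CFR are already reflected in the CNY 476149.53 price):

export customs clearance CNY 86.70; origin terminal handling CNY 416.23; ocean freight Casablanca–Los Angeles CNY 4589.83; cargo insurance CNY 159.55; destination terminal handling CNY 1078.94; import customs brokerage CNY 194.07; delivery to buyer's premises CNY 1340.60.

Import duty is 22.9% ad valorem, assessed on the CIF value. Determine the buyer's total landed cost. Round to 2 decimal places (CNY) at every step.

CFR: the seller pays costs through ocean freight to the destination port, but not insurance.
Already in the invoice (seller's account under CFR): export clearance, origin terminal, freight — exclude.
CIF value = CFR price + insurance = 476149.53 + 159.55 = 476309.08
Import duty = 476309.08 × 22.9% = 109074.78
Buyer bears: insurance 159.55 + destination terminal 1078.94 + brokerage 194.07 + delivery 1340.60 + duty 109074.78 = 111847.94
Landed cost = invoice 476149.53 + 111847.94 = 587997.47

Total landed cost: CNY 587997.47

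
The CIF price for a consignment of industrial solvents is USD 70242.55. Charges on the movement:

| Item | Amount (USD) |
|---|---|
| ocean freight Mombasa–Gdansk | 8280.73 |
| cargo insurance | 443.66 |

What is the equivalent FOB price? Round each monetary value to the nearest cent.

FOB price: USD 61518.16

From CIF to FOB, the seller no longer bears: freight, insurance.
FOB price = 70242.55 − 8280.73 − 443.66 = 61518.16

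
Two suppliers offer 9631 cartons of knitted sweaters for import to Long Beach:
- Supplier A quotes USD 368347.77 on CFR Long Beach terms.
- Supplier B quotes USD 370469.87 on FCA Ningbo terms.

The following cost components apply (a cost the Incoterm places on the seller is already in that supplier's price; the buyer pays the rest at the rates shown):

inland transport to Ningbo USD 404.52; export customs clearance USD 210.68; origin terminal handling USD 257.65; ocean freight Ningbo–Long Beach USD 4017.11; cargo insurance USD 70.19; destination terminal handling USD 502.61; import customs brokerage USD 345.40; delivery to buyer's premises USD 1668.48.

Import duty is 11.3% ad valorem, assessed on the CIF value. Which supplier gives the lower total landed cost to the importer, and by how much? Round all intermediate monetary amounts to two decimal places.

Supplier A is cheaper by USD 7119.70

Supplier A (CFR):
CIF value = CFR price + insurance = 368347.77 + 70.19 = 368417.96
Import duty = 368417.96 × 11.3% = 41631.23
Buyer bears (A): 70.19 + 502.61 + 345.40 + 1668.48 = 2586.68
Landed cost (A) = invoice 368347.77 + 2586.68 + duty 41631.23 = 412565.68
Supplier B (FCA):
CIF value = FCA price + origin terminal + freight + insurance = 370469.87 + 257.65 + 4017.11 + 70.19 = 374814.82
Import duty = 374814.82 × 11.3% = 42354.07
Buyer bears (B): 257.65 + 4017.11 + 70.19 + 502.61 + 345.40 + 1668.48 = 6861.44
Landed cost (B) = invoice 370469.87 + 6861.44 + duty 42354.07 = 419685.38
Difference = |412565.68 − 419685.38| = 7119.70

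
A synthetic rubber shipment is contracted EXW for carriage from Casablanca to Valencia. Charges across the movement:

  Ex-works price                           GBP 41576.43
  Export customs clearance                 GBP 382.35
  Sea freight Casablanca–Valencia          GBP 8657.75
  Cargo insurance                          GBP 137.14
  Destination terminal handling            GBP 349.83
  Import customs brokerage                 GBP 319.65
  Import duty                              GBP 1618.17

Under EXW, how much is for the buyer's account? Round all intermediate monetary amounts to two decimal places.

EXW: the seller makes goods available at their premises; the buyer bears all onward costs.
Seller's account: goods 41576.43 = 41576.43
Buyer's account: export clearance 382.35 + freight 8657.75 + insurance 137.14 + destination terminal 349.83 + brokerage 319.65 + duty 1618.17 = 11464.89

Buyer's account: GBP 11464.89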